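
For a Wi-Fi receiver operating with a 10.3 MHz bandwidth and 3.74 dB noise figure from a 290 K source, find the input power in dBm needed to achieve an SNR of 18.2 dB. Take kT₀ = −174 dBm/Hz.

Sensitivity = −174 + 10 log₁₀(B) + NF + SNR_min
= −174 + 70.13 + 3.74 + 18.2
= −81.93 dBm → −81.9 dBm

−81.9 dBm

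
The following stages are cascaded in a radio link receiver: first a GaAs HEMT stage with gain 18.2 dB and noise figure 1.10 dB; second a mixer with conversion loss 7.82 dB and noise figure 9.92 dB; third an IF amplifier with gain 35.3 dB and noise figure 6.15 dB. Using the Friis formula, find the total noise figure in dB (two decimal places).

2.32 dB

Convert to linear (a loss of L dB is a gain of −L dB): F_i = 10^(NF_i/10), G_i = 10^(G_i,dB/10)
  Stage 1: F_1 = 10^(1.10/10) = 1.288, G_1 = 10^(18.2/10) = 66.07
  Stage 2: F_2 = 10^(9.92/10) = 9.817, G_2 = 10^(−7.82/10) = 0.1652
  Stage 3: F_3 = 10^(6.15/10) = 4.121, G_3 = 10^(35.3/10) = 3388
Friis cascade:
  F = 1.288 + (9.817 − 1)/66.07 + (4.121 − 1)/10.91 = 1.708
NF = 10 log₁₀(1.708) = 2.32 dB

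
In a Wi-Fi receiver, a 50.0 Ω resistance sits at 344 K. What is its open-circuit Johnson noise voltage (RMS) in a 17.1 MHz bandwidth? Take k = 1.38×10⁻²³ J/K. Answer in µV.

V_n = √(4kTRB)
4kTRB = 4 × 1.38×10⁻²³ × 344 × 5.00×10¹ × 1.71×10⁷ = 1.62×10⁻¹¹ V²
V_n = √(1.62×10⁻¹¹) = 4.03×10⁻⁶ V = 4.03 µV

4.03 µV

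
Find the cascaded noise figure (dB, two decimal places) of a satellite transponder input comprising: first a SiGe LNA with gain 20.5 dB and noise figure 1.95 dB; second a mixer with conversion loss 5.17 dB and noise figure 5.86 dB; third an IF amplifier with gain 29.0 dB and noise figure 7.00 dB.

2.33 dB

Convert to linear (a loss of L dB is a gain of −L dB): F_i = 10^(NF_i/10), G_i = 10^(G_i,dB/10)
  Stage 1: F_1 = 10^(1.95/10) = 1.567, G_1 = 10^(20.5/10) = 112.2
  Stage 2: F_2 = 10^(5.86/10) = 3.855, G_2 = 10^(−5.17/10) = 0.3041
  Stage 3: F_3 = 10^(7.00/10) = 5.012, G_3 = 10^(29.0/10) = 794.3
Friis cascade:
  F = 1.567 + (3.855 − 1)/112.2 + (5.012 − 1)/34.12 = 1.710
NF = 10 log₁₀(1.710) = 2.33 dB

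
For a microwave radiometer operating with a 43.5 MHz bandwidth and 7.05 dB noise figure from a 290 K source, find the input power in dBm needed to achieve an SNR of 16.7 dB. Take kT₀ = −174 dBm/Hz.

Sensitivity = −174 + 10 log₁₀(B) + NF + SNR_min
= −174 + 76.38 + 7.05 + 16.7
= −73.87 dBm → −73.9 dBm

−73.9 dBm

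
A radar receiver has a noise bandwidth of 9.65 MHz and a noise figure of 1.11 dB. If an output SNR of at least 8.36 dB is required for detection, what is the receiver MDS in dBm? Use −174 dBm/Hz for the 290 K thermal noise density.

Sensitivity = −174 + 10 log₁₀(B) + NF + SNR_min
= −174 + 69.85 + 1.11 + 8.36
= −94.68 dBm → −94.7 dBm

−94.7 dBm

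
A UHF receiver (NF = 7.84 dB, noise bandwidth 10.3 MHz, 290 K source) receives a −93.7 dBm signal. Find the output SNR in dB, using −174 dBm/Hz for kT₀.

Noise floor: N = −174 + 10 log₁₀(B) + NF
10 log₁₀(1.03×10⁷) = 70.13 dB
N = −174 + 70.13 + 7.84 = −96.03 dBm
SNR = P_sig − N = −93.7 − (−96.03) = 2.33 dB → 2.3 dB

2.3 dB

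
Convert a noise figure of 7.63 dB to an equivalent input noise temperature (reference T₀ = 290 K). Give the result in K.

1390 K

F = 10^(7.63/10) = 5.79429
T_e = (F − 1)·T₀ = (5.79429 − 1) × 290 = 1390 K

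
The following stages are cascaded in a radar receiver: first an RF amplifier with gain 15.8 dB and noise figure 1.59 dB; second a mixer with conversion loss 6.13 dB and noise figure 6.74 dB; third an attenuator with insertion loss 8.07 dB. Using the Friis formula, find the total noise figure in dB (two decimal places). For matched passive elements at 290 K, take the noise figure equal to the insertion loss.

3.27 dB

Convert to linear (a loss of L dB is a gain of −L dB): F_i = 10^(NF_i/10), G_i = 10^(G_i,dB/10)
  Stage 1: F_1 = 10^(1.59/10) = 1.442, G_1 = 10^(15.8/10) = 38.02
  Stage 2: F_2 = 10^(6.74/10) = 4.721, G_2 = 10^(−6.13/10) = 0.2438
  Stage 3: F_3 = 10^(8.07/10) = 6.412, G_3 = 10^(−8.07/10) = 0.1560
Friis cascade:
  F = 1.442 + (4.721 − 1)/38.02 + (6.412 − 1)/9.268 = 2.124
NF = 10 log₁₀(2.124) = 3.27 dB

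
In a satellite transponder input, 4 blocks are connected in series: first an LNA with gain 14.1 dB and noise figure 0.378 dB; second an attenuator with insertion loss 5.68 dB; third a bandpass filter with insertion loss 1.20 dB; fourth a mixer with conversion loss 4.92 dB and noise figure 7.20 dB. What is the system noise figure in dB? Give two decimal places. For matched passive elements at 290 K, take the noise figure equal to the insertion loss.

3.11 dB

Convert to linear (a loss of L dB is a gain of −L dB): F_i = 10^(NF_i/10), G_i = 10^(G_i,dB/10)
  Stage 1: F_1 = 10^(0.378/10) = 1.091, G_1 = 10^(14.1/10) = 25.70
  Stage 2: F_2 = 10^(5.68/10) = 3.698, G_2 = 10^(−5.68/10) = 0.2704
  Stage 3: F_3 = 10^(1.20/10) = 1.318, G_3 = 10^(−1.20/10) = 0.7586
  Stage 4: F_4 = 10^(7.20/10) = 5.248, G_4 = 10^(−4.92/10) = 0.3221
Friis cascade:
  F = 1.091 + (3.698 − 1)/25.70 + (1.318 − 1)/6.950 + (5.248 − 1)/5.272 = 2.047
NF = 10 log₁₀(2.047) = 3.11 dB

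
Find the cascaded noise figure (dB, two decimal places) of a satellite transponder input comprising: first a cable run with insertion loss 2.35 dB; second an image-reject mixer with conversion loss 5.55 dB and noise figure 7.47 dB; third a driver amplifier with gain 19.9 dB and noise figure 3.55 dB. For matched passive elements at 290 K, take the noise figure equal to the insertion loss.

12.40 dB

Convert to linear (a loss of L dB is a gain of −L dB): F_i = 10^(NF_i/10), G_i = 10^(G_i,dB/10)
  Stage 1: F_1 = 10^(2.35/10) = 1.718, G_1 = 10^(−2.35/10) = 0.5821
  Stage 2: F_2 = 10^(7.47/10) = 5.585, G_2 = 10^(−5.55/10) = 0.2786
  Stage 3: F_3 = 10^(3.55/10) = 2.265, G_3 = 10^(19.9/10) = 97.72
Friis cascade:
  F = 1.718 + (5.585 − 1)/0.5821 + (2.265 − 1)/0.1622 = 17.39
NF = 10 log₁₀(17.39) = 12.40 dB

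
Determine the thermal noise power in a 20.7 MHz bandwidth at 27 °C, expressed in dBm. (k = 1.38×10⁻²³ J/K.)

−100.7 dBm

T = 27 °C + 273.15 = 300.15 K
P_n = kTB = 1.38×10⁻²³ × 300.15 × 2.07×10⁷ = 8.57×10⁻¹⁴ W
In dBm: 10 log₁₀(8.57×10⁻¹⁴ / 10⁻³) = −100.7 dBm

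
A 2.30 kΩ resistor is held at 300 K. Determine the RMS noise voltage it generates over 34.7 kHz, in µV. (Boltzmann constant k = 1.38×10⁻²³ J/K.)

V_n = √(4kTRB)
4kTRB = 4 × 1.38×10⁻²³ × 300 × 2.30×10³ × 3.47×10⁴ = 1.32×10⁻¹² V²
V_n = √(1.32×10⁻¹²) = 1.15×10⁻⁶ V = 1.15 µV

1.15 µV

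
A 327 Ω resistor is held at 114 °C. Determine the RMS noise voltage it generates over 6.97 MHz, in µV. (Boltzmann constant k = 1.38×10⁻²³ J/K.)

6.98 µV

T = 114 °C + 273.15 = 387.15 K
V_n = √(4kTRB)
4kTRB = 4 × 1.38×10⁻²³ × 387.15 × 3.27×10² × 6.97×10⁶ = 4.87×10⁻¹¹ V²
V_n = √(4.87×10⁻¹¹) = 6.98×10⁻⁶ V = 6.98 µV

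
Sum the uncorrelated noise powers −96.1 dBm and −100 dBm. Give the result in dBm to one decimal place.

−94.6 dBm

Convert to linear, add, convert back:
P₁ = 2.45×10⁻¹³ W, P₂ = 1.00×10⁻¹³ W
P_tot = 3.45×10⁻¹³ W → 10 log₁₀(P_tot / 10⁻³) = −94.6 dBm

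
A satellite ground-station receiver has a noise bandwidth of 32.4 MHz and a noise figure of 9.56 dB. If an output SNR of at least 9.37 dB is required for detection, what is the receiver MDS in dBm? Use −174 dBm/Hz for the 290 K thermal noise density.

Sensitivity = −174 + 10 log₁₀(B) + NF + SNR_min
= −174 + 75.11 + 9.56 + 9.37
= −79.96 dBm → −80.0 dBm

−80.0 dBm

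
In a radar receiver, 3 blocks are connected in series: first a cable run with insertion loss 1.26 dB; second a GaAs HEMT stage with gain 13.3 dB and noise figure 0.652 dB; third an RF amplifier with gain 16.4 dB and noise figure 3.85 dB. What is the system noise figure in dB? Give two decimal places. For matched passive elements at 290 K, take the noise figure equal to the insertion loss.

Convert to linear (a loss of L dB is a gain of −L dB): F_i = 10^(NF_i/10), G_i = 10^(G_i,dB/10)
  Stage 1: F_1 = 10^(1.26/10) = 1.337, G_1 = 10^(−1.26/10) = 0.7482
  Stage 2: F_2 = 10^(0.652/10) = 1.162, G_2 = 10^(13.3/10) = 21.38
  Stage 3: F_3 = 10^(3.85/10) = 2.427, G_3 = 10^(16.4/10) = 43.65
Friis cascade:
  F = 1.337 + (1.162 − 1)/0.7482 + (2.427 − 1)/16.00 = 1.642
NF = 10 log₁₀(1.642) = 2.15 dB

2.15 dB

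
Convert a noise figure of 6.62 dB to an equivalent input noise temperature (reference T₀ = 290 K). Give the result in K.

F = 10^(6.62/10) = 4.59198
T_e = (F − 1)·T₀ = (4.59198 − 1) × 290 = 1042 K

1042 K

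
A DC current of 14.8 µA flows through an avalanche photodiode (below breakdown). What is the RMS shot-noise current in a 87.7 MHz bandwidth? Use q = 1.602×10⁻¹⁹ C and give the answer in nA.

I_n = √(2qI·B)
2qI·B = 2 × 1.602×10⁻¹⁹ × 1.48×10⁻⁵ × 8.77×10⁷ = 4.16×10⁻¹⁶ A²
I_n = √(4.16×10⁻¹⁶) = 2.04×10⁻⁸ A = 20.4 nA

20.4 nA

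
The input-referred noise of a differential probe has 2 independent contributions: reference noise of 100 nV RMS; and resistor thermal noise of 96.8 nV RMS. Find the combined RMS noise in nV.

139 nV

Uncorrelated sources add in power (mean-square): V_tot = √(ΣV_i²)
V_tot = √[(1.00×10⁻⁷)² + (9.68×10⁻⁸)²] = 1.39×10⁻⁷ V = 139 nV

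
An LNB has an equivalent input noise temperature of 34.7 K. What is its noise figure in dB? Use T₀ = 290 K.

F = 1 + T_e/T₀ = 1 + 34.7/290 = 1.11966
NF = 10 log₁₀(1.11966) = 0.491 dB

0.491 dB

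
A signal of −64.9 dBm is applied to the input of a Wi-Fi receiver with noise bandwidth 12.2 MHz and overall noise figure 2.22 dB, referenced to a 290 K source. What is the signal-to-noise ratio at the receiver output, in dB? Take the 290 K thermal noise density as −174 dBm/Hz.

36.0 dB

Noise floor: N = −174 + 10 log₁₀(B) + NF
10 log₁₀(1.22×10⁷) = 70.86 dB
N = −174 + 70.86 + 2.22 = −100.92 dBm
SNR = P_sig − N = −64.9 − (−100.92) = 36.02 dB → 36.0 dB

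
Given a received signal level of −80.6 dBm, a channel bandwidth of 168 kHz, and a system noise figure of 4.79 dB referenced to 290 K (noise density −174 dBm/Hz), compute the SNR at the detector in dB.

Noise floor: N = −174 + 10 log₁₀(B) + NF
10 log₁₀(1.68×10⁵) = 52.25 dB
N = −174 + 52.25 + 4.79 = −116.96 dBm
SNR = P_sig − N = −80.6 − (−116.96) = 36.36 dB → 36.4 dB

36.4 dB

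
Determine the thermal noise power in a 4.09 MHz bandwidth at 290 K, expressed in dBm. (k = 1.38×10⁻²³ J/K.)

−107.9 dBm

P_n = kTB = 1.38×10⁻²³ × 290 × 4.09×10⁶ = 1.64×10⁻¹⁴ W
In dBm: 10 log₁₀(1.64×10⁻¹⁴ / 10⁻³) = −107.9 dBm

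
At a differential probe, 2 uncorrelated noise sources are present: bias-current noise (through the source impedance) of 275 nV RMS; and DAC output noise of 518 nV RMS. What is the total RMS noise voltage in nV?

586 nV

Uncorrelated sources add in power (mean-square): V_tot = √(ΣV_i²)
V_tot = √[(2.75×10⁻⁷)² + (5.18×10⁻⁷)²] = 5.86×10⁻⁷ V = 586 nV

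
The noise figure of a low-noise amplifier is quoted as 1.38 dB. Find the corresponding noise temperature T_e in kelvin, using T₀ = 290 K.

108 K

F = 10^(1.38/10) = 1.37404
T_e = (F − 1)·T₀ = (1.37404 − 1) × 290 = 108 K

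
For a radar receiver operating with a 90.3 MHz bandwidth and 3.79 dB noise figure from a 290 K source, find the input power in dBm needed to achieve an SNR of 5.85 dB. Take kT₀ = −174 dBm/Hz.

−84.8 dBm

Sensitivity = −174 + 10 log₁₀(B) + NF + SNR_min
= −174 + 79.56 + 3.79 + 5.85
= −84.80 dBm → −84.8 dBm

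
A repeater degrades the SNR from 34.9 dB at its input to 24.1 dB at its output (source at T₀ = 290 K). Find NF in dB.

NF (dB) = SNR_in(dB) − SNR_out(dB) when the source is at T₀
NF = 34.9 − 24.1 = 10.8 dB

10.8 dB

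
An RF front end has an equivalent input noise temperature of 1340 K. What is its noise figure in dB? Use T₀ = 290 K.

F = 1 + T_e/T₀ = 1 + 1340/290 = 5.62069
NF = 10 log₁₀(5.62069) = 7.50 dB

7.50 dB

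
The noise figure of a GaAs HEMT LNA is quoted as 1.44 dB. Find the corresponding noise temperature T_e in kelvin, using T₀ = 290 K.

114 K

F = 10^(1.44/10) = 1.39316
T_e = (F − 1)·T₀ = (1.39316 − 1) × 290 = 114 K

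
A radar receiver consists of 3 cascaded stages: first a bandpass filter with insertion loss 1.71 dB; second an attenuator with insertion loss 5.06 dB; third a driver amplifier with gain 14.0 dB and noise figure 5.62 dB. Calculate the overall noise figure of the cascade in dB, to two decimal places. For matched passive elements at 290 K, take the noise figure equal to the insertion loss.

12.39 dB

Convert to linear (a loss of L dB is a gain of −L dB): F_i = 10^(NF_i/10), G_i = 10^(G_i,dB/10)
  Stage 1: F_1 = 10^(1.71/10) = 1.483, G_1 = 10^(−1.71/10) = 0.6745
  Stage 2: F_2 = 10^(5.06/10) = 3.206, G_2 = 10^(−5.06/10) = 0.3119
  Stage 3: F_3 = 10^(5.62/10) = 3.648, G_3 = 10^(14.0/10) = 25.12
Friis cascade:
  F = 1.483 + (3.206 − 1)/0.6745 + (3.648 − 1)/0.2104 = 17.34
NF = 10 log₁₀(17.34) = 12.39 dB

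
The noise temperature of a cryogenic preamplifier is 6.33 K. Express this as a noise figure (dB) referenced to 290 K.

F = 1 + T_e/T₀ = 1 + 6.33/290 = 1.02183
NF = 10 log₁₀(1.02183) = 0.094 dB

0.094 dB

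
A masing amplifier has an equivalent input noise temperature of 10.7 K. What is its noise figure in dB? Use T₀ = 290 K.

F = 1 + T_e/T₀ = 1 + 10.7/290 = 1.0369
NF = 10 log₁₀(1.0369) = 0.157 dB

0.157 dB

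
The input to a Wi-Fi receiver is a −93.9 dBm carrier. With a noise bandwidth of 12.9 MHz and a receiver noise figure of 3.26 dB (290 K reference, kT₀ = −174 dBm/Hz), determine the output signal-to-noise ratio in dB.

Noise floor: N = −174 + 10 log₁₀(B) + NF
10 log₁₀(1.29×10⁷) = 71.11 dB
N = −174 + 71.11 + 3.26 = −99.63 dBm
SNR = P_sig − N = −93.9 − (−99.63) = 5.73 dB → 5.7 dB

5.7 dB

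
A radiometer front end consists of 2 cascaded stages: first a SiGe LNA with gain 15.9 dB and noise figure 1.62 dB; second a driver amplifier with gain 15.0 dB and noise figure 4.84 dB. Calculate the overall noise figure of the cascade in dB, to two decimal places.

1.77 dB

Convert to linear (a loss of L dB is a gain of −L dB): F_i = 10^(NF_i/10), G_i = 10^(G_i,dB/10)
  Stage 1: F_1 = 10^(1.62/10) = 1.452, G_1 = 10^(15.9/10) = 38.90
  Stage 2: F_2 = 10^(4.84/10) = 3.048, G_2 = 10^(15.0/10) = 31.62
Friis cascade:
  F = 1.452 + (3.048 − 1)/38.90 = 1.505
NF = 10 log₁₀(1.505) = 1.77 dB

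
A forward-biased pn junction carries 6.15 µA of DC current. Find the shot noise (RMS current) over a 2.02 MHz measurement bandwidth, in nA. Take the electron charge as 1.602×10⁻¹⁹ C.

2.00 nA

I_n = √(2qI·B)
2qI·B = 2 × 1.602×10⁻¹⁹ × 6.15×10⁻⁶ × 2.02×10⁶ = 3.98×10⁻¹⁸ A²
I_n = √(3.98×10⁻¹⁸) = 2.00×10⁻⁹ A = 2.00 nA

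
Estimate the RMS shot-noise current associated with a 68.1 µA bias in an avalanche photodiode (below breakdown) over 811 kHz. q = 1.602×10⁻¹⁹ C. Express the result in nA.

4.21 nA

I_n = √(2qI·B)
2qI·B = 2 × 1.602×10⁻¹⁹ × 6.81×10⁻⁵ × 8.11×10⁵ = 1.77×10⁻¹⁷ A²
I_n = √(1.77×10⁻¹⁷) = 4.21×10⁻⁹ A = 4.21 nA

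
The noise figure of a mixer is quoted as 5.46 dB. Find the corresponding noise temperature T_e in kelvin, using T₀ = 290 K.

F = 10^(5.46/10) = 3.5156
T_e = (F − 1)·T₀ = (3.5156 − 1) × 290 = 730 K

730 K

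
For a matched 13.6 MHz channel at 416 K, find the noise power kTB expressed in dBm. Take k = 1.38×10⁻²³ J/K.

P_n = kTB = 1.38×10⁻²³ × 416 × 1.36×10⁷ = 7.81×10⁻¹⁴ W
In dBm: 10 log₁₀(7.81×10⁻¹⁴ / 10⁻³) = −101.1 dBm

−101.1 dBm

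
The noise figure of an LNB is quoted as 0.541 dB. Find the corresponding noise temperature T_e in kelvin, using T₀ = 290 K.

38.5 K

F = 10^(0.541/10) = 1.13266
T_e = (F − 1)·T₀ = (1.13266 − 1) × 290 = 38.5 K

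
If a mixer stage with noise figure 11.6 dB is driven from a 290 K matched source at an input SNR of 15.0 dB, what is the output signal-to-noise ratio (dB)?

3.4 dB

By definition F = SNR_in/SNR_out, so in dB: SNR_out = SNR_in − NF
SNR_out = 15.0 − 11.6 = 3.4 dB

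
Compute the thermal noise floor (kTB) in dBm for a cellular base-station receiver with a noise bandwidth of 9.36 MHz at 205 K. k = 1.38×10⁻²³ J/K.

−105.8 dBm

P_n = kTB = 1.38×10⁻²³ × 205 × 9.36×10⁶ = 2.65×10⁻¹⁴ W
In dBm: 10 log₁₀(2.65×10⁻¹⁴ / 10⁻³) = −105.8 dBm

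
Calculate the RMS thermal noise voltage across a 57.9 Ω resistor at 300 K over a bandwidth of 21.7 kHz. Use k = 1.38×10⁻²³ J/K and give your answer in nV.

V_n = √(4kTRB)
4kTRB = 4 × 1.38×10⁻²³ × 300 × 5.79×10¹ × 2.17×10⁴ = 2.08×10⁻¹⁴ V²
V_n = √(2.08×10⁻¹⁴) = 1.44×10⁻⁷ V = 144 nV

144 nV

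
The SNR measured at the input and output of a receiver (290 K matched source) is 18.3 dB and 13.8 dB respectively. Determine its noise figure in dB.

4.5 dB

NF (dB) = SNR_in(dB) − SNR_out(dB) when the source is at T₀
NF = 18.3 − 13.8 = 4.5 dB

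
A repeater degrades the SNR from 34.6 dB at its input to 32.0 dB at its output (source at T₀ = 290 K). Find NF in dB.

NF (dB) = SNR_in(dB) − SNR_out(dB) when the source is at T₀
NF = 34.6 − 32.0 = 2.6 dB

2.6 dB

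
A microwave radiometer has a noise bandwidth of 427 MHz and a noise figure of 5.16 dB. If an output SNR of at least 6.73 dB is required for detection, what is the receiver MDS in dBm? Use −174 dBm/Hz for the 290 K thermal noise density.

Sensitivity = −174 + 10 log₁₀(B) + NF + SNR_min
= −174 + 86.3 + 5.16 + 6.73
= −75.81 dBm → −75.8 dBm

−75.8 dBm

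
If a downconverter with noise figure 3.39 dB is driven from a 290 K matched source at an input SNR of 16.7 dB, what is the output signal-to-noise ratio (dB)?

By definition F = SNR_in/SNR_out, so in dB: SNR_out = SNR_in − NF
SNR_out = 16.7 − 3.39 = 13.31 dB

13.31 dB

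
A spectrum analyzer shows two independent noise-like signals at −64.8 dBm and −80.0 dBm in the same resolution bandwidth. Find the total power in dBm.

Convert to linear, add, convert back:
P₁ = 3.31×10⁻¹⁰ W, P₂ = 1.00×10⁻¹¹ W
P_tot = 3.41×10⁻¹⁰ W → 10 log₁₀(P_tot / 10⁻³) = −64.7 dBm

−64.7 dBm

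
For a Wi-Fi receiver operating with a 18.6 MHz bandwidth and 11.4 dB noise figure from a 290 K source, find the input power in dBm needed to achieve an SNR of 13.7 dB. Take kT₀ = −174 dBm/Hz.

−76.2 dBm

Sensitivity = −174 + 10 log₁₀(B) + NF + SNR_min
= −174 + 72.7 + 11.4 + 13.7
= −76.2 dBm → −76.2 dBm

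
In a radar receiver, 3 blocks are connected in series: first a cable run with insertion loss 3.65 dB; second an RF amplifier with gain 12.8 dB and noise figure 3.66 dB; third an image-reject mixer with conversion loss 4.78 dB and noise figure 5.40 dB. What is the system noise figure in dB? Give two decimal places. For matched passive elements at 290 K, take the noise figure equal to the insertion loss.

7.55 dB

Convert to linear (a loss of L dB is a gain of −L dB): F_i = 10^(NF_i/10), G_i = 10^(G_i,dB/10)
  Stage 1: F_1 = 10^(3.65/10) = 2.317, G_1 = 10^(−3.65/10) = 0.4315
  Stage 2: F_2 = 10^(3.66/10) = 2.323, G_2 = 10^(12.8/10) = 19.05
  Stage 3: F_3 = 10^(5.40/10) = 3.467, G_3 = 10^(−4.78/10) = 0.3327
Friis cascade:
  F = 2.317 + (2.323 − 1)/0.4315 + (3.467 − 1)/8.222 = 5.683
NF = 10 log₁₀(5.683) = 7.55 dB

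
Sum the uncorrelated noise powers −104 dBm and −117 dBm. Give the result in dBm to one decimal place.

−103.8 dBm

Convert to linear, add, convert back:
P₁ = 3.98×10⁻¹⁴ W, P₂ = 2.00×10⁻¹⁵ W
P_tot = 4.18×10⁻¹⁴ W → 10 log₁₀(P_tot / 10⁻³) = −103.8 dBm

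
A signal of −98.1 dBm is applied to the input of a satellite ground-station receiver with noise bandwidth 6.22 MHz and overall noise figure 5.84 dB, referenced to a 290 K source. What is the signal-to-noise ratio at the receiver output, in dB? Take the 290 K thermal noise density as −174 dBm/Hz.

2.1 dB

Noise floor: N = −174 + 10 log₁₀(B) + NF
10 log₁₀(6.22×10⁶) = 67.94 dB
N = −174 + 67.94 + 5.84 = −100.22 dBm
SNR = P_sig − N = −98.1 − (−100.22) = 2.12 dB → 2.1 dB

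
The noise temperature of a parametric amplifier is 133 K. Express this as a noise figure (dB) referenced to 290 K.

F = 1 + T_e/T₀ = 1 + 133/290 = 1.45862
NF = 10 log₁₀(1.45862) = 1.64 dB

1.64 dB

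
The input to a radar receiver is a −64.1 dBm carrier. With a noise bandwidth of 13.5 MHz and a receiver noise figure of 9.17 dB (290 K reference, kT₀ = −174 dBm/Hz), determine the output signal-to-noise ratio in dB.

29.4 dB

Noise floor: N = −174 + 10 log₁₀(B) + NF
10 log₁₀(1.35×10⁷) = 71.3 dB
N = −174 + 71.3 + 9.17 = −93.53 dBm
SNR = P_sig − N = −64.1 − (−93.53) = 29.43 dB → 29.4 dB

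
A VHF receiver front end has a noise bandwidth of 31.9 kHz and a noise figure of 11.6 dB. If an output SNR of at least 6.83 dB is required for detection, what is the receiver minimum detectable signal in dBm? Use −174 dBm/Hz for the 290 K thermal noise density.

Sensitivity = −174 + 10 log₁₀(B) + NF + SNR_min
= −174 + 45.04 + 11.6 + 6.83
= −110.53 dBm → −110.5 dBm

−110.5 dBm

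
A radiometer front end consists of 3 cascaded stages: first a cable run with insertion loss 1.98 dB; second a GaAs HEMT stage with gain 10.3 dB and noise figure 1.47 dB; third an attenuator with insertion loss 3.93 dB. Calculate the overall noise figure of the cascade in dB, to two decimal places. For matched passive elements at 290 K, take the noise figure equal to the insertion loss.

3.86 dB

Convert to linear (a loss of L dB is a gain of −L dB): F_i = 10^(NF_i/10), G_i = 10^(G_i,dB/10)
  Stage 1: F_1 = 10^(1.98/10) = 1.578, G_1 = 10^(−1.98/10) = 0.6339
  Stage 2: F_2 = 10^(1.47/10) = 1.403, G_2 = 10^(10.3/10) = 10.72
  Stage 3: F_3 = 10^(3.93/10) = 2.472, G_3 = 10^(−3.93/10) = 0.4046
Friis cascade:
  F = 1.578 + (1.403 − 1)/0.6339 + (2.472 − 1)/6.792 = 2.430
NF = 10 log₁₀(2.430) = 3.86 dB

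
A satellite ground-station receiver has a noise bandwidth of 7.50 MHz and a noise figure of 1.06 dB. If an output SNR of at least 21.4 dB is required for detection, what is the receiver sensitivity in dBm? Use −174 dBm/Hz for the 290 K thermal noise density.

Sensitivity = −174 + 10 log₁₀(B) + NF + SNR_min
= −174 + 68.75 + 1.06 + 21.4
= −82.79 dBm → −82.8 dBm

−82.8 dBm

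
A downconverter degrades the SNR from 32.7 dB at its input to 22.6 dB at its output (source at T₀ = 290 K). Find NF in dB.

NF (dB) = SNR_in(dB) − SNR_out(dB) when the source is at T₀
NF = 32.7 − 22.6 = 10.1 dB

10.1 dB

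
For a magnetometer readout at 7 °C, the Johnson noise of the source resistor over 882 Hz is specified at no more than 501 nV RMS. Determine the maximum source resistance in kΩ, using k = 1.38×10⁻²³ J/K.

18.4 kΩ

T = 7 °C + 273.15 = 280.15 K
Johnson–Nyquist: V_n = √(4kTRB) ⇒ R = V_n² / (4kTB)
4kTB = 4 × 1.38×10⁻²³ × 280.15 × 8.82×10² = 1.36×10⁻¹⁷
R = (5.01×10⁻⁷)² / 1.36×10⁻¹⁷ = 1.84×10⁴ Ω = 18.4 kΩ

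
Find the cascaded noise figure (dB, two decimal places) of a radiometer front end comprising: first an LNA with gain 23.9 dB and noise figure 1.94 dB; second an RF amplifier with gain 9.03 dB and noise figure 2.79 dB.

Convert to linear (a loss of L dB is a gain of −L dB): F_i = 10^(NF_i/10), G_i = 10^(G_i,dB/10)
  Stage 1: F_1 = 10^(1.94/10) = 1.563, G_1 = 10^(23.9/10) = 245.5
  Stage 2: F_2 = 10^(2.79/10) = 1.901, G_2 = 10^(9.03/10) = 7.998
Friis cascade:
  F = 1.563 + (1.901 − 1)/245.5 = 1.567
NF = 10 log₁₀(1.567) = 1.95 dB

1.95 dB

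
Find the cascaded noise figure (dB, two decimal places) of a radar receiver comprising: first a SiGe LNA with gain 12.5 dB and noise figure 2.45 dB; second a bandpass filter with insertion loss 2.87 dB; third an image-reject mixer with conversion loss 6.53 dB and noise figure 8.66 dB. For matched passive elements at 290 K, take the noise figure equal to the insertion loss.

Convert to linear (a loss of L dB is a gain of −L dB): F_i = 10^(NF_i/10), G_i = 10^(G_i,dB/10)
  Stage 1: F_1 = 10^(2.45/10) = 1.758, G_1 = 10^(12.5/10) = 17.78
  Stage 2: F_2 = 10^(2.87/10) = 1.936, G_2 = 10^(−2.87/10) = 0.5164
  Stage 3: F_3 = 10^(8.66/10) = 7.345, G_3 = 10^(−6.53/10) = 0.2223
Friis cascade:
  F = 1.758 + (1.936 − 1)/17.78 + (7.345 − 1)/9.183 = 2.502
NF = 10 log₁₀(2.502) = 3.98 dB

3.98 dB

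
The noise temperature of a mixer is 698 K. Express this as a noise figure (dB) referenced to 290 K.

F = 1 + T_e/T₀ = 1 + 698/290 = 3.4069
NF = 10 log₁₀(3.4069) = 5.32 dB

5.32 dB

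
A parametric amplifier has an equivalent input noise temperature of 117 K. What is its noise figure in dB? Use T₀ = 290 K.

F = 1 + T_e/T₀ = 1 + 117/290 = 1.40345
NF = 10 log₁₀(1.40345) = 1.47 dB

1.47 dB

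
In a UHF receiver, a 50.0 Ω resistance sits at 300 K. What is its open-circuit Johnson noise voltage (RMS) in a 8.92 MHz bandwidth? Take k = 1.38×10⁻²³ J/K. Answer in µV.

V_n = √(4kTRB)
4kTRB = 4 × 1.38×10⁻²³ × 300 × 5.00×10¹ × 8.92×10⁶ = 7.39×10⁻¹² V²
V_n = √(7.39×10⁻¹²) = 2.72×10⁻⁶ V = 2.72 µV

2.72 µV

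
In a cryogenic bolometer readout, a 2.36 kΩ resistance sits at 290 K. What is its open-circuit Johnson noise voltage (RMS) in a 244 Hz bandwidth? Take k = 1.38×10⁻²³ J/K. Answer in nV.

V_n = √(4kTRB)
4kTRB = 4 × 1.38×10⁻²³ × 290 × 2.36×10³ × 2.44×10² = 9.22×10⁻¹⁵ V²
V_n = √(9.22×10⁻¹⁵) = 9.60×10⁻⁸ V = 96.0 nV

96.0 nV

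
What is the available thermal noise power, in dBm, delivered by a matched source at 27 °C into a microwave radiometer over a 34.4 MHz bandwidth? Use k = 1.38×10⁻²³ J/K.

−98.5 dBm

T = 27 °C + 273.15 = 300.15 K
P_n = kTB = 1.38×10⁻²³ × 300.15 × 3.44×10⁷ = 1.42×10⁻¹³ W
In dBm: 10 log₁₀(1.42×10⁻¹³ / 10⁻³) = −98.5 dBm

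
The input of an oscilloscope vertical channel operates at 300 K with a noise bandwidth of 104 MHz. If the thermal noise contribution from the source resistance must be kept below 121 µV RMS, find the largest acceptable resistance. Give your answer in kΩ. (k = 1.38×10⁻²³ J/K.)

Johnson–Nyquist: V_n = √(4kTRB) ⇒ R = V_n² / (4kTB)
4kTB = 4 × 1.38×10⁻²³ × 300 × 1.04×10⁸ = 1.72×10⁻¹²
R = (1.21×10⁻⁴)² / 1.72×10⁻¹² = 8.50×10³ Ω = 8.50 kΩ

8.50 kΩ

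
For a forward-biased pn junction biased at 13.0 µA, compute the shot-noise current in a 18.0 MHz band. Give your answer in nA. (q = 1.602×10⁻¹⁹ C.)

8.66 nA

I_n = √(2qI·B)
2qI·B = 2 × 1.602×10⁻¹⁹ × 1.30×10⁻⁵ × 1.80×10⁷ = 7.50×10⁻¹⁷ A²
I_n = √(7.50×10⁻¹⁷) = 8.66×10⁻⁹ A = 8.66 nA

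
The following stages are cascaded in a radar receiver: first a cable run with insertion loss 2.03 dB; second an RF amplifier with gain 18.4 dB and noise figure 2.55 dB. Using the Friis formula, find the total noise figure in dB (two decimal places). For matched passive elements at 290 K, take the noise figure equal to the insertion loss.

Convert to linear (a loss of L dB is a gain of −L dB): F_i = 10^(NF_i/10), G_i = 10^(G_i,dB/10)
  Stage 1: F_1 = 10^(2.03/10) = 1.596, G_1 = 10^(−2.03/10) = 0.6266
  Stage 2: F_2 = 10^(2.55/10) = 1.799, G_2 = 10^(18.4/10) = 69.18
Friis cascade:
  F = 1.596 + (1.799 − 1)/0.6266 = 2.871
NF = 10 log₁₀(2.871) = 4.58 dB

4.58 dB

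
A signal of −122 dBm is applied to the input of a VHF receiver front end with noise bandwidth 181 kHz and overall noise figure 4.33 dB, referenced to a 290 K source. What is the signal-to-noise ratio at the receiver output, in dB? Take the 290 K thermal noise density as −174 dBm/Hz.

Noise floor: N = −174 + 10 log₁₀(B) + NF
10 log₁₀(1.81×10⁵) = 52.58 dB
N = −174 + 52.58 + 4.33 = −117.09 dBm
SNR = P_sig − N = −122 − (−117.09) = −4.91 dB → −4.9 dB

−4.9 dB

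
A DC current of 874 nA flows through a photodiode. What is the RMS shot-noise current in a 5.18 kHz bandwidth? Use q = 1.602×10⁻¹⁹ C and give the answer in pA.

I_n = √(2qI·B)
2qI·B = 2 × 1.602×10⁻¹⁹ × 8.74×10⁻⁷ × 5.18×10³ = 1.45×10⁻²¹ A²
I_n = √(1.45×10⁻²¹) = 3.81×10⁻¹¹ A = 38.1 pA

38.1 pA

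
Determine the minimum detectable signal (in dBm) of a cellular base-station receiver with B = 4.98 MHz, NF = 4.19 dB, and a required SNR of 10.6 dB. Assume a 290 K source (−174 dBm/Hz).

−92.2 dBm

Sensitivity = −174 + 10 log₁₀(B) + NF + SNR_min
= −174 + 66.97 + 4.19 + 10.6
= −92.24 dBm → −92.2 dBm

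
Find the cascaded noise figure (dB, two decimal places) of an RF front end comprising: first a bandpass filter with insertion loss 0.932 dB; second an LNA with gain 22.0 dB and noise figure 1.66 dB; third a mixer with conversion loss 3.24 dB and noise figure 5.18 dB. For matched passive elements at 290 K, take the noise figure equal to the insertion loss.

Convert to linear (a loss of L dB is a gain of −L dB): F_i = 10^(NF_i/10), G_i = 10^(G_i,dB/10)
  Stage 1: F_1 = 10^(0.932/10) = 1.239, G_1 = 10^(−0.932/10) = 0.8069
  Stage 2: F_2 = 10^(1.66/10) = 1.466, G_2 = 10^(22.0/10) = 158.5
  Stage 3: F_3 = 10^(5.18/10) = 3.296, G_3 = 10^(−3.24/10) = 0.4742
Friis cascade:
  F = 1.239 + (1.466 − 1)/0.8069 + (3.296 − 1)/127.9 = 1.834
NF = 10 log₁₀(1.834) = 2.63 dB

2.63 dB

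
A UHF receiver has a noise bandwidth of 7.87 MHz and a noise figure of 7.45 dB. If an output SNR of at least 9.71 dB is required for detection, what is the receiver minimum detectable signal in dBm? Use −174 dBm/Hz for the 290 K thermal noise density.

−87.9 dBm

Sensitivity = −174 + 10 log₁₀(B) + NF + SNR_min
= −174 + 68.96 + 7.45 + 9.71
= −87.88 dBm → −87.9 dBm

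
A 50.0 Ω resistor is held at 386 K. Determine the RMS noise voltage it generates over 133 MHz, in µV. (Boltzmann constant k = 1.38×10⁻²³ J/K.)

11.9 µV

V_n = √(4kTRB)
4kTRB = 4 × 1.38×10⁻²³ × 386 × 5.00×10¹ × 1.33×10⁸ = 1.42×10⁻¹⁰ V²
V_n = √(1.42×10⁻¹⁰) = 1.19×10⁻⁵ V = 11.9 µV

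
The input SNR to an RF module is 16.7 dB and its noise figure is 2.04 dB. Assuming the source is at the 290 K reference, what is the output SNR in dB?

14.66 dB

By definition F = SNR_in/SNR_out, so in dB: SNR_out = SNR_in − NF
SNR_out = 16.7 − 2.04 = 14.66 dB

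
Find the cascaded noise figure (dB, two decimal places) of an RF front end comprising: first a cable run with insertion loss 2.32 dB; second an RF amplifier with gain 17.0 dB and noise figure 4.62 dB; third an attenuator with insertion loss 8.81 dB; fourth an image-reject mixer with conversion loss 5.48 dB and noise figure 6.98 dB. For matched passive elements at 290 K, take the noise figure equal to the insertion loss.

7.92 dB

Convert to linear (a loss of L dB is a gain of −L dB): F_i = 10^(NF_i/10), G_i = 10^(G_i,dB/10)
  Stage 1: F_1 = 10^(2.32/10) = 1.706, G_1 = 10^(−2.32/10) = 0.5861
  Stage 2: F_2 = 10^(4.62/10) = 2.897, G_2 = 10^(17.0/10) = 50.12
  Stage 3: F_3 = 10^(8.81/10) = 7.603, G_3 = 10^(−8.81/10) = 0.1315
  Stage 4: F_4 = 10^(6.98/10) = 4.989, G_4 = 10^(−5.48/10) = 0.2831
Friis cascade:
  F = 1.706 + (2.897 − 1)/0.5861 + (7.603 − 1)/29.38 + (4.989 − 1)/3.864 = 6.200
NF = 10 log₁₀(6.200) = 7.92 dB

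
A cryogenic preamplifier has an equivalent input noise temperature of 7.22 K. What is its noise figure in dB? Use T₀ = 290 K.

F = 1 + T_e/T₀ = 1 + 7.22/290 = 1.0249
NF = 10 log₁₀(1.0249) = 0.107 dB

0.107 dB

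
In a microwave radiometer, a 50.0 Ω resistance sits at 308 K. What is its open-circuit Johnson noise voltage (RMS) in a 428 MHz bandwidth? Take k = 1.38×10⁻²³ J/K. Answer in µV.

V_n = √(4kTRB)
4kTRB = 4 × 1.38×10⁻²³ × 308 × 5.00×10¹ × 4.28×10⁸ = 3.64×10⁻¹⁰ V²
V_n = √(3.64×10⁻¹⁰) = 1.91×10⁻⁵ V = 19.1 µV

19.1 µV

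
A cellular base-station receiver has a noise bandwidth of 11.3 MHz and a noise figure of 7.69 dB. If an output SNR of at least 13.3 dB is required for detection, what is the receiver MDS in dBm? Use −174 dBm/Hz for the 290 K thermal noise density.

Sensitivity = −174 + 10 log₁₀(B) + NF + SNR_min
= −174 + 70.53 + 7.69 + 13.3
= −82.48 dBm → −82.5 dBm

−82.5 dBm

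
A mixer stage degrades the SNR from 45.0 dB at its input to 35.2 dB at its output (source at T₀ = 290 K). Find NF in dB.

9.8 dB

NF (dB) = SNR_in(dB) − SNR_out(dB) when the source is at T₀
NF = 45.0 − 35.2 = 9.8 dB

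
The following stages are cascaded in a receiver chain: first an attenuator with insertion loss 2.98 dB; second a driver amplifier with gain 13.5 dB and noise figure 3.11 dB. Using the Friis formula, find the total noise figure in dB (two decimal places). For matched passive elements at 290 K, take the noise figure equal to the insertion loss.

Convert to linear (a loss of L dB is a gain of −L dB): F_i = 10^(NF_i/10), G_i = 10^(G_i,dB/10)
  Stage 1: F_1 = 10^(2.98/10) = 1.986, G_1 = 10^(−2.98/10) = 0.5035
  Stage 2: F_2 = 10^(3.11/10) = 2.046, G_2 = 10^(13.5/10) = 22.39
Friis cascade:
  F = 1.986 + (2.046 − 1)/0.5035 = 4.064
NF = 10 log₁₀(4.064) = 6.09 dB

6.09 dB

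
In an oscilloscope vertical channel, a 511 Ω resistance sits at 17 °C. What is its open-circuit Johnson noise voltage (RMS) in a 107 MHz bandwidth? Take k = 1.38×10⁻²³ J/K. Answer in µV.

29.6 µV

T = 17 °C + 273.15 = 290.15 K
V_n = √(4kTRB)
4kTRB = 4 × 1.38×10⁻²³ × 290.15 × 5.11×10² × 1.07×10⁸ = 8.76×10⁻¹⁰ V²
V_n = √(8.76×10⁻¹⁰) = 2.96×10⁻⁵ V = 29.6 µV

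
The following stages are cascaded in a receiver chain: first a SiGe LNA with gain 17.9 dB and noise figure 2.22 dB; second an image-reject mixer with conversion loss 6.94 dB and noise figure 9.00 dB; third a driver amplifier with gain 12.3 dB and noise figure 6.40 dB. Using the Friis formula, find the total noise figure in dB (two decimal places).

Convert to linear (a loss of L dB is a gain of −L dB): F_i = 10^(NF_i/10), G_i = 10^(G_i,dB/10)
  Stage 1: F_1 = 10^(2.22/10) = 1.667, G_1 = 10^(17.9/10) = 61.66
  Stage 2: F_2 = 10^(9.00/10) = 7.943, G_2 = 10^(−6.94/10) = 0.2023
  Stage 3: F_3 = 10^(6.40/10) = 4.365, G_3 = 10^(12.3/10) = 16.98
Friis cascade:
  F = 1.667 + (7.943 − 1)/61.66 + (4.365 − 1)/12.47 = 2.050
NF = 10 log₁₀(2.050) = 3.12 dB

3.12 dB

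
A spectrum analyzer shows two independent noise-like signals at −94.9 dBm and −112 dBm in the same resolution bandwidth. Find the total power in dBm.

Convert to linear, add, convert back:
P₁ = 3.24×10⁻¹³ W, P₂ = 6.31×10⁻¹⁵ W
P_tot = 3.30×10⁻¹³ W → 10 log₁₀(P_tot / 10⁻³) = −94.8 dBm

−94.8 dBm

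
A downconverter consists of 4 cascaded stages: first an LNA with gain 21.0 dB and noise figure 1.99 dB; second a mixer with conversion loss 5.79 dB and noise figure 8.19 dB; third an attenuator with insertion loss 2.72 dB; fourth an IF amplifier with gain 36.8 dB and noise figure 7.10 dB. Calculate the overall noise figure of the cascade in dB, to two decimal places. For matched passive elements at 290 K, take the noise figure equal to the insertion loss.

2.75 dB

Convert to linear (a loss of L dB is a gain of −L dB): F_i = 10^(NF_i/10), G_i = 10^(G_i,dB/10)
  Stage 1: F_1 = 10^(1.99/10) = 1.581, G_1 = 10^(21.0/10) = 125.9
  Stage 2: F_2 = 10^(8.19/10) = 6.592, G_2 = 10^(−5.79/10) = 0.2636
  Stage 3: F_3 = 10^(2.72/10) = 1.871, G_3 = 10^(−2.72/10) = 0.5346
  Stage 4: F_4 = 10^(7.10/10) = 5.129, G_4 = 10^(36.8/10) = 4786
Friis cascade:
  F = 1.581 + (6.592 − 1)/125.9 + (1.871 − 1)/33.19 + (5.129 − 1)/17.74 = 1.885
NF = 10 log₁₀(1.885) = 2.75 dB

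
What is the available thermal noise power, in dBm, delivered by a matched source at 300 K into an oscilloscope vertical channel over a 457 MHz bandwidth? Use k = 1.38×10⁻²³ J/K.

P_n = kTB = 1.38×10⁻²³ × 300 × 4.57×10⁸ = 1.89×10⁻¹² W
In dBm: 10 log₁₀(1.89×10⁻¹² / 10⁻³) = −87.2 dBm

−87.2 dBm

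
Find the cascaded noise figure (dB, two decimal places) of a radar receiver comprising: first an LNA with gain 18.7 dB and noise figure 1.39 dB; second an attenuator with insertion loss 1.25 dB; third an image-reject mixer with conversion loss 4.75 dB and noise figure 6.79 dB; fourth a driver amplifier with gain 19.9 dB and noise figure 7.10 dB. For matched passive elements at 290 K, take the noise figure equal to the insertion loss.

Convert to linear (a loss of L dB is a gain of −L dB): F_i = 10^(NF_i/10), G_i = 10^(G_i,dB/10)
  Stage 1: F_1 = 10^(1.39/10) = 1.377, G_1 = 10^(18.7/10) = 74.13
  Stage 2: F_2 = 10^(1.25/10) = 1.334, G_2 = 10^(−1.25/10) = 0.7499
  Stage 3: F_3 = 10^(6.79/10) = 4.775, G_3 = 10^(−4.75/10) = 0.3350
  Stage 4: F_4 = 10^(7.10/10) = 5.129, G_4 = 10^(19.9/10) = 97.72
Friis cascade:
  F = 1.377 + (1.334 − 1)/74.13 + (4.775 − 1)/55.59 + (5.129 − 1)/18.62 = 1.671
NF = 10 log₁₀(1.671) = 2.23 dB

2.23 dB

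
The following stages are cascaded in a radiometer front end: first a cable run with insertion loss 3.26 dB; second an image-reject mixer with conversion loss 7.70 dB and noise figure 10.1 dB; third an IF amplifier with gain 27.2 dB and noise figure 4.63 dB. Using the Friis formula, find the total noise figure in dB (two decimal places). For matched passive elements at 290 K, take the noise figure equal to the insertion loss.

16.57 dB

Convert to linear (a loss of L dB is a gain of −L dB): F_i = 10^(NF_i/10), G_i = 10^(G_i,dB/10)
  Stage 1: F_1 = 10^(3.26/10) = 2.118, G_1 = 10^(−3.26/10) = 0.4721
  Stage 2: F_2 = 10^(10.1/10) = 10.23, G_2 = 10^(−7.70/10) = 0.1698
  Stage 3: F_3 = 10^(4.63/10) = 2.904, G_3 = 10^(27.2/10) = 524.8
Friis cascade:
  F = 2.118 + (10.23 − 1)/0.4721 + (2.904 − 1)/0.08017 = 45.43
NF = 10 log₁₀(45.43) = 16.57 dB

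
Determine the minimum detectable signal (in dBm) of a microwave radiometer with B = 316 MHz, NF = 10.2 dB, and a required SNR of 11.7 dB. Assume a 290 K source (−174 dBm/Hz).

Sensitivity = −174 + 10 log₁₀(B) + NF + SNR_min
= −174 + 85 + 10.2 + 11.7
= −67.1 dBm → −67.1 dBm

−67.1 dBm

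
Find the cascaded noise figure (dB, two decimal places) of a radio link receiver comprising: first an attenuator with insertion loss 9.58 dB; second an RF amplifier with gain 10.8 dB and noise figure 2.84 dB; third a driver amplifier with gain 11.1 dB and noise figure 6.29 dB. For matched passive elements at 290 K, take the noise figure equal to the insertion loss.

Convert to linear (a loss of L dB is a gain of −L dB): F_i = 10^(NF_i/10), G_i = 10^(G_i,dB/10)
  Stage 1: F_1 = 10^(9.58/10) = 9.078, G_1 = 10^(−9.58/10) = 0.1102
  Stage 2: F_2 = 10^(2.84/10) = 1.923, G_2 = 10^(10.8/10) = 12.02
  Stage 3: F_3 = 10^(6.29/10) = 4.256, G_3 = 10^(11.1/10) = 12.88
Friis cascade:
  F = 9.078 + (1.923 − 1)/0.1102 + (4.256 − 1)/1.324 = 19.92
NF = 10 log₁₀(19.92) = 12.99 dB

12.99 dB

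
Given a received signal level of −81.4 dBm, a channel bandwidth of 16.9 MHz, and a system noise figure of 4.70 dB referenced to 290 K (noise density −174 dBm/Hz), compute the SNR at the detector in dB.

Noise floor: N = −174 + 10 log₁₀(B) + NF
10 log₁₀(1.69×10⁷) = 72.28 dB
N = −174 + 72.28 + 4.70 = −97.02 dBm
SNR = P_sig − N = −81.4 − (−97.02) = 15.62 dB → 15.6 dB

15.6 dB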